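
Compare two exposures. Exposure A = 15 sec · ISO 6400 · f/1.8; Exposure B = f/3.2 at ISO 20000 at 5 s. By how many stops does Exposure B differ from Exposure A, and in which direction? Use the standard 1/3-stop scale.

Aperture: f/1.8 → f/2 → f/2.2 → f/2.5 → f/2.8 → f/3.2 — 1 2/3 stops narrower (darker).
Shutter speed: 15 → 13 → 10 → 8 → 6 → 5 — 1 2/3 stops shorter (darker).
ISO: 6400 → 8000 → 10000 → 12800 → 16000 → 20000 — 1 2/3 stops higher (brighter).
Net: −1 2/3 −1 2/3 +1 2/3 = −1 2/3 stops.

1 2/3 stops darker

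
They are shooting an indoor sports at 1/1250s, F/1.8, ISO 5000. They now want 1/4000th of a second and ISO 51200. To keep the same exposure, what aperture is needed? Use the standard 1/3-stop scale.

Shutter speed: 1/1250 → 1/1600 → 1/2000 → 1/2500 → 1/3200 → 1/4000 — 1 2/3 stops shorter (darker).
ISO: 5000 → 6400 → 8000 → 10000 → 12800 → 16000 → 20000 → 25600 → 32000 → 40000 → 51200 — 3 1/3 stops raised (brighter).
Net change so far: 1 2/3 stops brighter. Offset with the aperture: f/1.8 → f/2 → f/2.2 → f/2.5 → f/2.8 → f/3.2.

f/3.2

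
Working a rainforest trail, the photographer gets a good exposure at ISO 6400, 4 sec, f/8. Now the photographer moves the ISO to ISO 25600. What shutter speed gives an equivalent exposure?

1 s

ISO: 6400 → 12800 → 25600 — 2 stops raised (brighter).
Need 2 stops darker from the shutter speed: 4 → 2 → 1.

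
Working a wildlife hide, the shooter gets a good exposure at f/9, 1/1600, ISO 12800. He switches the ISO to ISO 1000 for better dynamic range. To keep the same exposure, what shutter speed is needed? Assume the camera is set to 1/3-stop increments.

1/125s

ISO: 12800 → 10000 → 8000 → 6400 → 5000 → 4000 → 3200 → 2500 → 2000 → 1600 → 1250 → 1000 — 3 2/3 stops dropped (darker).
Need 3 2/3 stops brighter from the shutter speed: 1/1600 → 1/1250 → 1/1000 → 1/800 → 1/640 → 1/500 → 1/400 → 1/320 → 1/250 → 1/200 → 1/160 → 1/125.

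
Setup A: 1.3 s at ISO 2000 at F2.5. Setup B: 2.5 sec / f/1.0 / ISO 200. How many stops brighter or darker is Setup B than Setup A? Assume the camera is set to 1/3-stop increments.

1/3 stop brighter

Aperture: f/2.5 → f/2.2 → f/2 → f/1.8 → f/1.6 → f/1.4 → f/1.2 → f/1.1 → f/1.0 — 2 2/3 stops opened up (brighter).
Shutter speed: 1.3 → 1.6 → 2 → 2.5 — 1 stop longer (brighter).
ISO: 2000 → 1600 → 1250 → 1000 → 800 → 640 → 500 → 400 → 320 → 250 → 200 — 3 1/3 stops dropped (darker).
Net: +2 2/3 +1 −3 1/3 = +1/3 stops.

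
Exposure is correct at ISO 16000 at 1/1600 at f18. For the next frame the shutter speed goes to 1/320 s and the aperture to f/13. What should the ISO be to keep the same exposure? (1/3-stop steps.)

Shutter speed: 1/1600 → 1/1250 → 1/1000 → 1/800 → 1/640 → 1/500 → 1/400 → 1/320 — 2 1/3 stops longer (brighter).
Aperture: f/18 → f/16 → f/14 → f/13 — 1 stop opened up (brighter).
Net change so far: 3 1/3 stops brighter. Offset with the ISO: 16000 → 12800 → 10000 → 8000 → 6400 → 5000 → 4000 → 3200 → 2500 → 2000 → 1600.

ISO 1600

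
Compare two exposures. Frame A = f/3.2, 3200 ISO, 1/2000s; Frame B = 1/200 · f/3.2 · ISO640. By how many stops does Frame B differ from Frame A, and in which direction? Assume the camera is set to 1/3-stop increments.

Aperture: unchanged.
Shutter speed: 1/2000 → 1/1600 → 1/1250 → 1/1000 → 1/800 → 1/640 → 1/500 → 1/400 → 1/320 → 1/250 → 1/200 — 3 1/3 stops longer (brighter).
ISO: 3200 → 2500 → 2000 → 1600 → 1250 → 1000 → 800 → 640 — 2 1/3 stops dropped (darker).
Net: +3 1/3 −2 1/3 = +1 stop.

1 stop brighter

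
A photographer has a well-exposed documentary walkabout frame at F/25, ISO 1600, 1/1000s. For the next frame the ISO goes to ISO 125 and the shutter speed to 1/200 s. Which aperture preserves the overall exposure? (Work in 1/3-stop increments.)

f/16

ISO: 1600 → 1250 → 1000 → 800 → 640 → 500 → 400 → 320 → 250 → 200 → 160 → 125 — 3 2/3 stops lower (darker).
Shutter speed: 1/1000 → 1/800 → 1/640 → 1/500 → 1/400 → 1/320 → 1/250 → 1/200 — 2 1/3 stops slower (brighter).
Net change so far: 1 1/3 stops darker. Offset with the aperture: f/25 → f/22 → f/20 → f/18 → f/16.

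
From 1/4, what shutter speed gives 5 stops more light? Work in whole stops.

Shutter speed: 1/4 → 1/2 → 1 → 2 → 4 → 8 — 5 stops longer (brighter).

8 s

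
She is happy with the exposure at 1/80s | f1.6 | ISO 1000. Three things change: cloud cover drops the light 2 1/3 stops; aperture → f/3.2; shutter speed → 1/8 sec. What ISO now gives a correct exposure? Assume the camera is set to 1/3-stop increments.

Scene light: 2 1/3 stops darker.
Aperture: f/1.6 → f/1.8 → f/2 → f/2.2 → f/2.5 → f/2.8 → f/3.2 — 2 stops narrower (darker).
Shutter speed: 1/80 → 1/60 → 1/50 → 1/40 → 1/30 → 1/25 → 1/20 → 1/15 → 1/13 → 1/10 → 1/8 — 3 1/3 stops slower (brighter).
Net so far: 1 stop darker. ISO: 1000 → 1250 → 1600 → 2000.

ISO 2000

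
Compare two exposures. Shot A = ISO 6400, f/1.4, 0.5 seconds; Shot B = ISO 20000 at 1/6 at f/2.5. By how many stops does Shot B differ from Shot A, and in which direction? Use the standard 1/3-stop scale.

1 2/3 stops darker

Aperture: f/1.4 → f/1.6 → f/1.8 → f/2 → f/2.2 → f/2.5 — 1 2/3 stops stopped down (darker).
Shutter speed: 0.5 → 0.4 → 0.3 → 1/4 → 1/5 → 1/6 — 1 2/3 stops shorter (darker).
ISO: 6400 → 8000 → 10000 → 12800 → 16000 → 20000 — 1 2/3 stops higher (brighter).
Net: −1 2/3 −1 2/3 +1 2/3 = −1 2/3 stops.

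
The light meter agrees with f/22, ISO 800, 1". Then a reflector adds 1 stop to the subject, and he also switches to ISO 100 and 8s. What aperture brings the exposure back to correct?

f/32

Scene light: 1 stop brighter.
ISO: 800 → 400 → 200 → 100 — 3 stops lower (darker).
Shutter speed: 1 → 2 → 4 → 8 — 3 stops slower (brighter).
Net so far: 1 stop brighter. Aperture: f/22 → f/32.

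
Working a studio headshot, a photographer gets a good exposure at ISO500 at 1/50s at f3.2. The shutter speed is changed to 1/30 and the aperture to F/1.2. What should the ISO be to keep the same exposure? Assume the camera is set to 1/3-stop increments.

ISO 50

Shutter speed: 1/50 → 1/40 → 1/30 — 2/3 stop longer (brighter).
Aperture: f/3.2 → f/2.8 → f/2.5 → f/2.2 → f/2 → f/1.8 → f/1.6 → f/1.4 → f/1.2 — 2 2/3 stops larger aperture (brighter).
Net change so far: 3 1/3 stops brighter. Offset with the ISO: 500 → 400 → 320 → 250 → 200 → 160 → 125 → 100 → 80 → 64 → 50.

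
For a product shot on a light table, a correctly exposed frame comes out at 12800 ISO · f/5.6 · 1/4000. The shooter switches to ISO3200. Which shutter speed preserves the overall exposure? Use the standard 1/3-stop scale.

ISO: 12800 → 10000 → 8000 → 6400 → 5000 → 4000 → 3200 — 2 stops lower (darker).
Need 2 stops brighter from the shutter speed: 1/4000 → 1/3200 → 1/2500 → 1/2000 → 1/1600 → 1/1250 → 1/1000.

1/1000s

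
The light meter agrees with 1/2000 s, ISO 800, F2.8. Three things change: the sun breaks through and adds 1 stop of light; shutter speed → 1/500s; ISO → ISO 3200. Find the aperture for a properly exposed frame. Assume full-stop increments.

Scene light: 1 stop brighter.
Shutter speed: 1/2000 → 1/1000 → 1/500 — 2 stops slower (brighter).
ISO: 800 → 1600 → 3200 — 2 stops raised (brighter).
Net so far: 5 stops brighter. Aperture: f/2.8 → f/4 → f/5.6 → f/8 → f/11 → f/16.

f/16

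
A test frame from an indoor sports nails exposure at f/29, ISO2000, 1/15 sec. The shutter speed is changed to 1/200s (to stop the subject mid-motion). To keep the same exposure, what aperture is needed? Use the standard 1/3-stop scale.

f/8

Shutter speed: 1/15 → 1/20 → 1/25 → 1/30 → 1/40 → 1/50 → 1/60 → 1/80 → 1/100 → 1/125 → 1/160 → 1/200 — 3 2/3 stops faster (darker).
Need 3 2/3 stops brighter from the aperture: f/29 → f/25 → f/22 → f/20 → f/18 → f/16 → f/14 → f/13 → f/11 → f/10 → f/9 → f/8.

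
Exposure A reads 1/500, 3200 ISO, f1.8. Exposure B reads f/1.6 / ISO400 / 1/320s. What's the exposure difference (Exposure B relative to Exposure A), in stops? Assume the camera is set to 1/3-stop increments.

2 stops darker

Aperture: f/1.8 → f/1.6 — 1/3 stop wider (brighter).
Shutter speed: 1/500 → 1/400 → 1/320 — 2/3 stop slower (brighter).
ISO: 3200 → 2500 → 2000 → 1600 → 1250 → 1000 → 800 → 640 → 500 → 400 — 3 stops lower (darker).
Net: +1/3 +2/3 −3 = −2 stops.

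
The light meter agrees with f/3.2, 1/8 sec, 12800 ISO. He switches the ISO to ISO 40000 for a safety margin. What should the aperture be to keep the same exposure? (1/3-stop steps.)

ISO: 12800 → 16000 → 20000 → 25600 → 32000 → 40000 — 1 2/3 stops higher (brighter).
Need 1 2/3 stops darker from the aperture: f/3.2 → f/3.5 → f/4 → f/4.5 → f/5 → f/5.6.

f/5.6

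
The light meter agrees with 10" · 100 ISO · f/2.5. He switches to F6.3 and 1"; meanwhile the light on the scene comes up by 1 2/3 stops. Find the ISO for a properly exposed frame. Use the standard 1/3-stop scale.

ISO 2000

Scene light: 1 2/3 stops brighter.
Aperture: f/2.5 → f/2.8 → f/3.2 → f/3.5 → f/4 → f/4.5 → f/5 → f/5.6 → f/6.3 — 2 2/3 stops narrower (darker).
Shutter speed: 10 → 8 → 6 → 5 → 4 → 3.2 → 2.5 → 2 → 1.6 → 1.3 → 1 — 3 1/3 stops faster (darker).
Net so far: 4 1/3 stops darker. ISO: 100 → 125 → 160 → 200 → 250 → 320 → 400 → 500 → 640 → 800 → 1000 → 1250 → 1600 → 2000.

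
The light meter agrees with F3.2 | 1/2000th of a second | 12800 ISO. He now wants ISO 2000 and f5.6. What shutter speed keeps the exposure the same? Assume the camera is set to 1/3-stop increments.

1/100s

ISO: 12800 → 10000 → 8000 → 6400 → 5000 → 4000 → 3200 → 2500 → 2000 — 2 2/3 stops dropped (darker).
Aperture: f/3.2 → f/3.5 → f/4 → f/4.5 → f/5 → f/5.6 — 1 2/3 stops smaller aperture (darker).
Net change so far: 4 1/3 stops darker. Offset with the shutter speed: 1/2000 → 1/1600 → 1/1250 → 1/1000 → 1/800 → 1/640 → 1/500 → 1/400 → 1/320 → 1/250 → 1/200 → 1/160 → 1/125 → 1/100.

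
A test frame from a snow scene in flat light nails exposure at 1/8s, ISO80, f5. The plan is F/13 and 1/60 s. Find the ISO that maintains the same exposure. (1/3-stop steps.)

Aperture: f/5 → f/5.6 → f/6.3 → f/7.1 → f/8 → f/9 → f/10 → f/11 → f/13 — 2 2/3 stops narrower (darker).
Shutter speed: 1/8 → 1/10 → 1/13 → 1/15 → 1/20 → 1/25 → 1/30 → 1/40 → 1/50 → 1/60 — 3 stops shorter (darker).
Net change so far: 5 2/3 stops darker. Offset with the ISO: 80 → 100 → 125 → 160 → 200 → 250 → 320 → 400 → 500 → 640 → 800 → 1000 → 1250 → 1600 → 2000 → 2500 → 3200 → 4000.

ISO 4000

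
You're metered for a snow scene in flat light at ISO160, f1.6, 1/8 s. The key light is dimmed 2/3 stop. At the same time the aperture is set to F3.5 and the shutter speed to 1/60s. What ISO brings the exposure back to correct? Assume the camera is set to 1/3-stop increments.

Scene light: 2/3 stop darker.
Aperture: f/1.6 → f/1.8 → f/2 → f/2.2 → f/2.5 → f/2.8 → f/3.2 → f/3.5 — 2 1/3 stops smaller aperture (darker).
Shutter speed: 1/8 → 1/10 → 1/13 → 1/15 → 1/20 → 1/25 → 1/30 → 1/40 → 1/50 → 1/60 — 3 stops shorter (darker).
Net so far: 6 stops darker. ISO: 160 → 200 → 250 → 320 → 400 → 500 → 640 → 800 → 1000 → 1250 → 1600 → 2000 → 2500 → 3200 → 4000 → 5000 → 6400 → 8000 → 10000.

ISO 10000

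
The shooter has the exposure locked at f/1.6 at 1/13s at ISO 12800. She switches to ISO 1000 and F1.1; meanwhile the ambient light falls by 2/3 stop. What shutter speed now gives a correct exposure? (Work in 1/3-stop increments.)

Scene light: 2/3 stop darker.
ISO: 12800 → 10000 → 8000 → 6400 → 5000 → 4000 → 3200 → 2500 → 2000 → 1600 → 1250 → 1000 — 3 2/3 stops lower (darker).
Aperture: f/1.6 → f/1.4 → f/1.2 → f/1.1 — 1 stop opened up (brighter).
Net so far: 3 1/3 stops darker. Shutter speed: 1/13 → 1/10 → 1/8 → 1/6 → 1/5 → 1/4 → 0.3 → 0.4 → 0.5 → 0.6 → 0.8.

0.8 s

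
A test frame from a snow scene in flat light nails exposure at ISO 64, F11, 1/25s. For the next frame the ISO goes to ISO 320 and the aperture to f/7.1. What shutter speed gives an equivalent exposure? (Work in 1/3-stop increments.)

ISO: 64 → 80 → 100 → 125 → 160 → 200 → 250 → 320 — 2 1/3 stops higher (brighter).
Aperture: f/11 → f/10 → f/9 → f/8 → f/7.1 — 1 1/3 stops opened up (brighter).
Net change so far: 3 2/3 stops brighter. Offset with the shutter speed: 1/25 → 1/30 → 1/40 → 1/50 → 1/60 → 1/80 → 1/100 → 1/125 → 1/160 → 1/200 → 1/250 → 1/320.

1/320s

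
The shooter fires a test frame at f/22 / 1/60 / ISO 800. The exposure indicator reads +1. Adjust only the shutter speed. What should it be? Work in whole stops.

1/125s

Overexposed by 1 stop → need 1 stop darker.
Shutter speed: 1/60 → 1/125.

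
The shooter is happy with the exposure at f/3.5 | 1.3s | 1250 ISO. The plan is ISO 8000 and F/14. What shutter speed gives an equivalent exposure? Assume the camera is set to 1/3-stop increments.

ISO: 1250 → 1600 → 2000 → 2500 → 3200 → 4000 → 5000 → 6400 → 8000 — 2 2/3 stops raised (brighter).
Aperture: f/3.5 → f/4 → f/4.5 → f/5 → f/5.6 → f/6.3 → f/7.1 → f/8 → f/9 → f/10 → f/11 → f/13 → f/14 — 4 stops smaller aperture (darker).
Net change so far: 1 1/3 stops darker. Offset with the shutter speed: 1.3 → 1.6 → 2 → 2.5 → 3.2.

3.2 s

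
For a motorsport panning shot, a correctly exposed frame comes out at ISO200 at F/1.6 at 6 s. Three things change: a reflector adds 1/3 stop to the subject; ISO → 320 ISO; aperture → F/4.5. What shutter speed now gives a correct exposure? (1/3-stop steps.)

Scene light: 1/3 stop brighter.
ISO: 200 → 250 → 320 — 2/3 stop higher (brighter).
Aperture: f/1.6 → f/1.8 → f/2 → f/2.2 → f/2.5 → f/2.8 → f/3.2 → f/3.5 → f/4 → f/4.5 — 3 stops smaller aperture (darker).
Net so far: 2 stops darker. Shutter speed: 6 → 8 → 10 → 13 → 15 → 20 → 25.

25 s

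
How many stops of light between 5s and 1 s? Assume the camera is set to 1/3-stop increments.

2 1/3 stops

5 → 4 → 3.2 → 2.5 → 2 → 1.6 → 1.3 → 1 — count the steps: 7 third-stops = 2 1/3 stops.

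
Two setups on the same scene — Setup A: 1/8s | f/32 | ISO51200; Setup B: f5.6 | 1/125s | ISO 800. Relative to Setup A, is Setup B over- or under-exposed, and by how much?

5 stops darker

Aperture: f/32 → f/22 → f/16 → f/11 → f/8 → f/5.6 — 5 stops opened up (brighter).
Shutter speed: 1/8 → 1/15 → 1/30 → 1/60 → 1/125 — 4 stops shorter (darker).
ISO: 51200 → 25600 → 12800 → 6400 → 3200 → 1600 → 800 — 6 stops lower (darker).
Net: +5 −4 −6 = −5 stops.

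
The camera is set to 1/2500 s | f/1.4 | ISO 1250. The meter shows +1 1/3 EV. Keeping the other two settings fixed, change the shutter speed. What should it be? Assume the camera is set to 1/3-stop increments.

1/6400s

Overexposed by 1 1/3 stops → need 1 1/3 stops darker.
Shutter speed: 1/2500 → 1/3200 → 1/4000 → 1/5000 → 1/6400.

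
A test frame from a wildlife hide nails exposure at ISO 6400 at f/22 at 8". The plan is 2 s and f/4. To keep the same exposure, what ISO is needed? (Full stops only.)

ISO 800

Shutter speed: 8 → 4 → 2 — 2 stops faster (darker).
Aperture: f/22 → f/16 → f/11 → f/8 → f/5.6 → f/4 — 5 stops wider (brighter).
Net change so far: 3 stops brighter. Offset with the ISO: 6400 → 3200 → 1600 → 800.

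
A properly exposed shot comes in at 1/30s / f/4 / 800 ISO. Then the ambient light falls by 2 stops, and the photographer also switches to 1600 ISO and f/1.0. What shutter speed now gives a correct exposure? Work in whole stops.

1/250s

Scene light: 2 stops darker.
ISO: 800 → 1600 — 1 stop higher (brighter).
Aperture: f/4 → f/2.8 → f/2 → f/1.4 → f/1.0 — 4 stops opened up (brighter).
Net so far: 3 stops brighter. Shutter speed: 1/30 → 1/60 → 1/125 → 1/250.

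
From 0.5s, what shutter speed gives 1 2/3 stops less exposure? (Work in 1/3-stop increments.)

Shutter speed: 0.5 → 0.4 → 0.3 → 1/4 → 1/5 → 1/6 — 1 2/3 stops shorter (darker).

1/6s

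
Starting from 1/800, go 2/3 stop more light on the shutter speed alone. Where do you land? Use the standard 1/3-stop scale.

Shutter speed: 1/800 → 1/640 → 1/500 — 2/3 stop slower (brighter).

1/500s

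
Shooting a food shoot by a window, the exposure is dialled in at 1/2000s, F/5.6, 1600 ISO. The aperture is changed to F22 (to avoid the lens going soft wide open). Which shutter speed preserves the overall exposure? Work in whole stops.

Aperture: f/5.6 → f/8 → f/11 → f/16 → f/22 — 4 stops narrower (darker).
Need 4 stops brighter from the shutter speed: 1/2000 → 1/1000 → 1/500 → 1/250 → 1/125.

1/125s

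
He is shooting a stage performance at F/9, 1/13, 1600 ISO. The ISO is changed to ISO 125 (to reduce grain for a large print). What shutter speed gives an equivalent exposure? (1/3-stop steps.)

ISO: 1600 → 1250 → 1000 → 800 → 640 → 500 → 400 → 320 → 250 → 200 → 160 → 125 — 3 2/3 stops dropped (darker).
Need 3 2/3 stops brighter from the shutter speed: 1/13 → 1/10 → 1/8 → 1/6 → 1/5 → 1/4 → 0.3 → 0.4 → 0.5 → 0.6 → 0.8 → 1.

1 s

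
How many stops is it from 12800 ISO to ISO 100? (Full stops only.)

7 stops

12800 → 6400 → 3200 → 1600 → 800 → 400 → 200 → 100 — count the steps: 7 stops.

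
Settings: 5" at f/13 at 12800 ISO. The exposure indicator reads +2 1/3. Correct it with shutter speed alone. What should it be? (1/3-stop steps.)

1 s

Overexposed by 2 1/3 stops → need 2 1/3 stops darker.
Shutter speed: 5 → 4 → 3.2 → 2.5 → 2 → 1.6 → 1.3 → 1.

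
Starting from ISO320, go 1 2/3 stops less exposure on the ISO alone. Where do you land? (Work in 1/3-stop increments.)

ISO: 320 → 250 → 200 → 160 → 125 → 100 — 1 2/3 stops lower (darker).

ISO 100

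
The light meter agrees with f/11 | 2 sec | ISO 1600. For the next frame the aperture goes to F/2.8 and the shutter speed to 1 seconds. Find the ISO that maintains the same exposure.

ISO 200

Aperture: f/11 → f/8 → f/5.6 → f/4 → f/2.8 — 4 stops larger aperture (brighter).
Shutter speed: 2 → 1 — 1 stop faster (darker).
Net change so far: 3 stops brighter. Offset with the ISO: 1600 → 800 → 400 → 200.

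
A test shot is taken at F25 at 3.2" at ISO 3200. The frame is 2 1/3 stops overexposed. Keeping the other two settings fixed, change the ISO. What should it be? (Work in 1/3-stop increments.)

Overexposed by 2 1/3 stops → need 2 1/3 stops darker.
ISO: 3200 → 2500 → 2000 → 1600 → 1250 → 1000 → 800 → 640.

ISO 640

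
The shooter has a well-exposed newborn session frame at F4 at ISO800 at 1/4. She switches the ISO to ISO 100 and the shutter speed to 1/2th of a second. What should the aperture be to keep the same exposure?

ISO: 800 → 400 → 200 → 100 — 3 stops lower (darker).
Shutter speed: 1/4 → 1/2 — 1 stop slower (brighter).
Net change so far: 2 stops darker. Offset with the aperture: f/4 → f/2.8 → f/2.

f/2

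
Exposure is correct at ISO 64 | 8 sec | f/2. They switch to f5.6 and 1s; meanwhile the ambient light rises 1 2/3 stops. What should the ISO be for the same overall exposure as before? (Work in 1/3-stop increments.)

ISO 1250

Scene light: 1 2/3 stops brighter.
Aperture: f/2 → f/2.2 → f/2.5 → f/2.8 → f/3.2 → f/3.5 → f/4 → f/4.5 → f/5 → f/5.6 — 3 stops stopped down (darker).
Shutter speed: 8 → 6 → 5 → 4 → 3.2 → 2.5 → 2 → 1.6 → 1.3 → 1 — 3 stops faster (darker).
Net so far: 4 1/3 stops darker. ISO: 64 → 80 → 100 → 125 → 160 → 200 → 250 → 320 → 400 → 500 → 640 → 800 → 1000 → 1250.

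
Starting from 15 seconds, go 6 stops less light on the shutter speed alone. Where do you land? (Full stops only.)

1/4s

Shutter speed: 15 → 8 → 4 → 2 → 1 → 1/2 → 1/4 — 6 stops faster (darker).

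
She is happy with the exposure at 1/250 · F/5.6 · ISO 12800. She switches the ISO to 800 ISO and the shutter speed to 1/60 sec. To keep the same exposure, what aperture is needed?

ISO: 12800 → 6400 → 3200 → 1600 → 800 — 4 stops dropped (darker).
Shutter speed: 1/250 → 1/125 → 1/60 — 2 stops longer (brighter).
Net change so far: 2 stops darker. Offset with the aperture: f/5.6 → f/4 → f/2.8.

f/2.8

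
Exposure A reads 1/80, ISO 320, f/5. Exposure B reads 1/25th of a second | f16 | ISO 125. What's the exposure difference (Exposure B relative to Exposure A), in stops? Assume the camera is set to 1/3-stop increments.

3 stops darker

Aperture: f/5 → f/5.6 → f/6.3 → f/7.1 → f/8 → f/9 → f/10 → f/11 → f/13 → f/14 → f/16 — 3 1/3 stops narrower (darker).
Shutter speed: 1/80 → 1/60 → 1/50 → 1/40 → 1/30 → 1/25 — 1 2/3 stops longer (brighter).
ISO: 320 → 250 → 200 → 160 → 125 — 1 1/3 stops dropped (darker).
Net: −3 1/3 +1 2/3 −1 1/3 = −3 stops.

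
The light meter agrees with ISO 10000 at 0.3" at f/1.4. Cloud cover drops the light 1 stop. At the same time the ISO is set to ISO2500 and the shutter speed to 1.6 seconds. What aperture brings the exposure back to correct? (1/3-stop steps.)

f/1.1

Scene light: 1 stop darker.
ISO: 10000 → 8000 → 6400 → 5000 → 4000 → 3200 → 2500 — 2 stops dropped (darker).
Shutter speed: 0.3 → 0.4 → 0.5 → 0.6 → 0.8 → 1 → 1.3 → 1.6 — 2 1/3 stops slower (brighter).
Net so far: 2/3 stop darker. Aperture: f/1.4 → f/1.2 → f/1.1.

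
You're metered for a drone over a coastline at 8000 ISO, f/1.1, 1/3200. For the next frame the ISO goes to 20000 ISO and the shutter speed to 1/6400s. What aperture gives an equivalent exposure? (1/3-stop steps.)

f/1.2

ISO: 8000 → 10000 → 12800 → 16000 → 20000 — 1 1/3 stops higher (brighter).
Shutter speed: 1/3200 → 1/4000 → 1/5000 → 1/6400 — 1 stop faster (darker).
Net change so far: 1/3 stop brighter. Offset with the aperture: f/1.1 → f/1.2.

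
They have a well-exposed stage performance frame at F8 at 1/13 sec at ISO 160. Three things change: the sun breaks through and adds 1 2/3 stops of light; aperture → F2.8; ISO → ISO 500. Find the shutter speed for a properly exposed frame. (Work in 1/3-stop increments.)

1/1000s

Scene light: 1 2/3 stops brighter.
Aperture: f/8 → f/7.1 → f/6.3 → f/5.6 → f/5 → f/4.5 → f/4 → f/3.5 → f/3.2 → f/2.8 — 3 stops wider (brighter).
ISO: 160 → 200 → 250 → 320 → 400 → 500 — 1 2/3 stops raised (brighter).
Net so far: 6 1/3 stops brighter. Shutter speed: 1/13 → 1/15 → 1/20 → 1/25 → 1/30 → 1/40 → 1/50 → 1/60 → 1/80 → 1/100 → 1/125 → 1/160 → 1/200 → 1/250 → 1/320 → 1/400 → 1/500 → 1/640 → 1/800 → 1/1000.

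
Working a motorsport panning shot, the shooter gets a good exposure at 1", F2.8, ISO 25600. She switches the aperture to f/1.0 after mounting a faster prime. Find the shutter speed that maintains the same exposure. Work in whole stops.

Aperture: f/2.8 → f/2 → f/1.4 → f/1.0 — 3 stops opened up (brighter).
Need 3 stops darker from the shutter speed: 1 → 1/2 → 1/4 → 1/8.

1/8s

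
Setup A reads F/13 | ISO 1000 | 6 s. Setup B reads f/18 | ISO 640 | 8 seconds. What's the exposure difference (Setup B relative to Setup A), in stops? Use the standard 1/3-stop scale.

Aperture: f/13 → f/14 → f/16 → f/18 — 1 stop smaller aperture (darker).
Shutter speed: 6 → 8 — 1/3 stop longer (brighter).
ISO: 1000 → 800 → 640 — 2/3 stop lower (darker).
Net: −1 +1/3 −2/3 = −1 1/3 stops.

1 1/3 stops darker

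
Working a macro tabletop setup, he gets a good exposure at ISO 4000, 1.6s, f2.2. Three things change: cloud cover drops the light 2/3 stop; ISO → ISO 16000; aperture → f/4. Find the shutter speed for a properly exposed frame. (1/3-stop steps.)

Scene light: 2/3 stop darker.
ISO: 4000 → 5000 → 6400 → 8000 → 10000 → 12800 → 16000 — 2 stops raised (brighter).
Aperture: f/2.2 → f/2.5 → f/2.8 → f/3.2 → f/3.5 → f/4 — 1 2/3 stops narrower (darker).
Net so far: 1/3 stop darker. Shutter speed: 1.6 → 2.

2 s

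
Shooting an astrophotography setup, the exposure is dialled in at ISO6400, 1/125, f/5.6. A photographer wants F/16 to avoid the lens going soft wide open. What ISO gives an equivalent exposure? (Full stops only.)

ISO 51200

Aperture: f/5.6 → f/8 → f/11 → f/16 — 3 stops narrower (darker).
Need 3 stops brighter from the ISO: 6400 → 12800 → 25600 → 51200.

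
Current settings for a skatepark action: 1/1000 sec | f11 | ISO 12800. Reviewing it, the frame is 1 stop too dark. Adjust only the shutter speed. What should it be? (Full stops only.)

1/500s

Underexposed by 1 stop → need 1 stop brighter.
Shutter speed: 1/1000 → 1/500.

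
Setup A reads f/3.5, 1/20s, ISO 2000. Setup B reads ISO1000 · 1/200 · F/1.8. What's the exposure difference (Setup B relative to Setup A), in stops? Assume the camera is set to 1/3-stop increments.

Aperture: f/3.5 → f/3.2 → f/2.8 → f/2.5 → f/2.2 → f/2 → f/1.8 — 2 stops wider (brighter).
Shutter speed: 1/20 → 1/25 → 1/30 → 1/40 → 1/50 → 1/60 → 1/80 → 1/100 → 1/125 → 1/160 → 1/200 — 3 1/3 stops shorter (darker).
ISO: 2000 → 1600 → 1250 → 1000 — 1 stop lower (darker).
Net: +2 −3 1/3 −1 = −2 1/3 stops.

2 1/3 stops darker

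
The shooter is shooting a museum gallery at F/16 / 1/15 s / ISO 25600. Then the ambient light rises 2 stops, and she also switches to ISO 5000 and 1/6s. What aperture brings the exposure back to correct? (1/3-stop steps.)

f/22

Scene light: 2 stops brighter.
ISO: 25600 → 20000 → 16000 → 12800 → 10000 → 8000 → 6400 → 5000 — 2 1/3 stops lower (darker).
Shutter speed: 1/15 → 1/13 → 1/10 → 1/8 → 1/6 — 1 1/3 stops longer (brighter).
Net so far: 1 stop brighter. Aperture: f/16 → f/18 → f/20 → f/22.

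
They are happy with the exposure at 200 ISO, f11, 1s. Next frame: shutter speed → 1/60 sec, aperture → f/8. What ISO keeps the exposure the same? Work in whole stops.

ISO 6400

Shutter speed: 1 → 1/2 → 1/4 → 1/8 → 1/15 → 1/30 → 1/60 — 6 stops faster (darker).
Aperture: f/11 → f/8 — 1 stop wider (brighter).
Net change so far: 5 stops darker. Offset with the ISO: 200 → 400 → 800 → 1600 → 3200 → 6400.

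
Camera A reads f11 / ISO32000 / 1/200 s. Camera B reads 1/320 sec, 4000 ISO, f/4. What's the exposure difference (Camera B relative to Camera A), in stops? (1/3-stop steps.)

Aperture: f/11 → f/10 → f/9 → f/8 → f/7.1 → f/6.3 → f/5.6 → f/5 → f/4.5 → f/4 — 3 stops wider (brighter).
Shutter speed: 1/200 → 1/250 → 1/320 — 2/3 stop faster (darker).
ISO: 32000 → 25600 → 20000 → 16000 → 12800 → 10000 → 8000 → 6400 → 5000 → 4000 — 3 stops lower (darker).
Net: +3 −2/3 −3 = −2/3 stops.

2/3 stop darker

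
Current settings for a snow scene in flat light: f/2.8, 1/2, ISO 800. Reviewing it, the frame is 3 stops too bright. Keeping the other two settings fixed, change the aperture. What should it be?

f/8

Overexposed by 3 stops → need 3 stops darker.
Aperture: f/2.8 → f/4 → f/5.6 → f/8.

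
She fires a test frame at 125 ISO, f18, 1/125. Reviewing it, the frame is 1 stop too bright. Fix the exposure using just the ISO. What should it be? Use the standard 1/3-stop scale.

ISO 64

Overexposed by 1 stop → need 1 stop darker.
ISO: 125 → 100 → 80 → 64.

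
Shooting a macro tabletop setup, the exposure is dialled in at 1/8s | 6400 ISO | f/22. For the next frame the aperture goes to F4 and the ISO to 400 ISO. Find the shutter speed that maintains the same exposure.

Aperture: f/22 → f/16 → f/11 → f/8 → f/5.6 → f/4 — 5 stops wider (brighter).
ISO: 6400 → 3200 → 1600 → 800 → 400 — 4 stops dropped (darker).
Net change so far: 1 stop brighter. Offset with the shutter speed: 1/8 → 1/15.

1/15s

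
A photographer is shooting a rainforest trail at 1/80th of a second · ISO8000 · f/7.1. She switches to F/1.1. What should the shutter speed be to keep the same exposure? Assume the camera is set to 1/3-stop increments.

Aperture: f/7.1 → f/6.3 → f/5.6 → f/5 → f/4.5 → f/4 → f/3.5 → f/3.2 → f/2.8 → f/2.5 → f/2.2 → f/2 → f/1.8 → f/1.6 → f/1.4 → f/1.2 → f/1.1 — 5 1/3 stops larger aperture (brighter).
Need 5 1/3 stops darker from the shutter speed: 1/80 → 1/100 → 1/125 → 1/160 → 1/200 → 1/250 → 1/320 → 1/400 → 1/500 → 1/640 → 1/800 → 1/1000 → 1/1250 → 1/1600 → 1/2000 → 1/2500 → 1/3200.

1/3200s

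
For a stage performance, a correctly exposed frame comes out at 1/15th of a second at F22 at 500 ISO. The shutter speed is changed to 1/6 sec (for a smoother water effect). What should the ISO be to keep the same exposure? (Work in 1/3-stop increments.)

Shutter speed: 1/15 → 1/13 → 1/10 → 1/8 → 1/6 — 1 1/3 stops slower (brighter).
Need 1 1/3 stops darker from the ISO: 500 → 400 → 320 → 250 → 200.

ISO 200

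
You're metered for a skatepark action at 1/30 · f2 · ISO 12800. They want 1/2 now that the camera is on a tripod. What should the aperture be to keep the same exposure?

f/8

Shutter speed: 1/30 → 1/15 → 1/8 → 1/4 → 1/2 — 4 stops longer (brighter).
Need 4 stops darker from the aperture: f/2 → f/2.8 → f/4 → f/5.6 → f/8.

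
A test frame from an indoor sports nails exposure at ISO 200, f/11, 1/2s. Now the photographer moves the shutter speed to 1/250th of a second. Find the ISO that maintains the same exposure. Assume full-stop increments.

Shutter speed: 1/2 → 1/4 → 1/8 → 1/15 → 1/30 → 1/60 → 1/125 → 1/250 — 7 stops faster (darker).
Need 7 stops brighter from the ISO: 200 → 400 → 800 → 1600 → 3200 → 6400 → 12800 → 25600.

ISO 25600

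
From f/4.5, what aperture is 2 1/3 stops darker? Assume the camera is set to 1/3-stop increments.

f/10

Aperture: f/4.5 → f/5 → f/5.6 → f/6.3 → f/7.1 → f/8 → f/9 → f/10 — 2 1/3 stops smaller aperture (darker).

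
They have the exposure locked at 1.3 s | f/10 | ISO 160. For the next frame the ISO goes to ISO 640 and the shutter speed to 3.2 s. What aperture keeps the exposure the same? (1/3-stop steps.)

f/32

ISO: 160 → 200 → 250 → 320 → 400 → 500 → 640 — 2 stops raised (brighter).
Shutter speed: 1.3 → 1.6 → 2 → 2.5 → 3.2 — 1 1/3 stops longer (brighter).
Net change so far: 3 1/3 stops brighter. Offset with the aperture: f/10 → f/11 → f/13 → f/14 → f/16 → f/18 → f/20 → f/22 → f/25 → f/29 → f/32.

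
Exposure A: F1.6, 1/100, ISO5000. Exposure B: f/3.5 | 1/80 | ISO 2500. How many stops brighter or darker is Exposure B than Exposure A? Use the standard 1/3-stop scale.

Aperture: f/1.6 → f/1.8 → f/2 → f/2.2 → f/2.5 → f/2.8 → f/3.2 → f/3.5 — 2 1/3 stops stopped down (darker).
Shutter speed: 1/100 → 1/80 — 1/3 stop slower (brighter).
ISO: 5000 → 4000 → 3200 → 2500 — 1 stop dropped (darker).
Net: −2 1/3 +1/3 −1 = −3 stops.

3 stops darker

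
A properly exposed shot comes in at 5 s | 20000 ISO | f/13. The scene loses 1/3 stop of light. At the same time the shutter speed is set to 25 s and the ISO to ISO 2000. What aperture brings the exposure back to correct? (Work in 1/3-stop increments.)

Scene light: 1/3 stop darker.
Shutter speed: 5 → 6 → 8 → 10 → 13 → 15 → 20 → 25 — 2 1/3 stops slower (brighter).
ISO: 20000 → 16000 → 12800 → 10000 → 8000 → 6400 → 5000 → 4000 → 3200 → 2500 → 2000 — 3 1/3 stops lower (darker).
Net so far: 1 1/3 stops darker. Aperture: f/13 → f/11 → f/10 → f/9 → f/8.

f/8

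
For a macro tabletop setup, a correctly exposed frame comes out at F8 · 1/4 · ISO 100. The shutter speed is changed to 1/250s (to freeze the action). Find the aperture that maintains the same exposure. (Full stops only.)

f/1.0

Shutter speed: 1/4 → 1/8 → 1/15 → 1/30 → 1/60 → 1/125 → 1/250 — 6 stops shorter (darker).
Need 6 stops brighter from the aperture: f/8 → f/5.6 → f/4 → f/2.8 → f/2 → f/1.4 → f/1.0.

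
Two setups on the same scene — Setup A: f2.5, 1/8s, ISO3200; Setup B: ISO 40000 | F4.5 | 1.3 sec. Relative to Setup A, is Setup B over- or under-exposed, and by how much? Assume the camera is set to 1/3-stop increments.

5 1/3 stops brighter

Aperture: f/2.5 → f/2.8 → f/3.2 → f/3.5 → f/4 → f/4.5 — 1 2/3 stops stopped down (darker).
Shutter speed: 1/8 → 1/6 → 1/5 → 1/4 → 0.3 → 0.4 → 0.5 → 0.6 → 0.8 → 1 → 1.3 — 3 1/3 stops longer (brighter).
ISO: 3200 → 4000 → 5000 → 6400 → 8000 → 10000 → 12800 → 16000 → 20000 → 25600 → 32000 → 40000 — 3 2/3 stops higher (brighter).
Net: −1 2/3 +3 1/3 +3 2/3 = +5 1/3 stops.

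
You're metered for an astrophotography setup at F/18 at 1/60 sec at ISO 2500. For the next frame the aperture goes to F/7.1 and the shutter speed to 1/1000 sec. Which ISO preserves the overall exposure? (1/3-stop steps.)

Aperture: f/18 → f/16 → f/14 → f/13 → f/11 → f/10 → f/9 → f/8 → f/7.1 — 2 2/3 stops opened up (brighter).
Shutter speed: 1/60 → 1/80 → 1/100 → 1/125 → 1/160 → 1/200 → 1/250 → 1/320 → 1/400 → 1/500 → 1/640 → 1/800 → 1/1000 — 4 stops shorter (darker).
Net change so far: 1 1/3 stops darker. Offset with the ISO: 2500 → 3200 → 4000 → 5000 → 6400.

ISO 6400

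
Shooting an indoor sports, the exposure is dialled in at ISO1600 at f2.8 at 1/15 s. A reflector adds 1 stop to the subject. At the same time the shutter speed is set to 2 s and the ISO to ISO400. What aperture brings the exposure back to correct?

f/11

Scene light: 1 stop brighter.
Shutter speed: 1/15 → 1/8 → 1/4 → 1/2 → 1 → 2 — 5 stops longer (brighter).
ISO: 1600 → 800 → 400 — 2 stops dropped (darker).
Net so far: 4 stops brighter. Aperture: f/2.8 → f/4 → f/5.6 → f/8 → f/11.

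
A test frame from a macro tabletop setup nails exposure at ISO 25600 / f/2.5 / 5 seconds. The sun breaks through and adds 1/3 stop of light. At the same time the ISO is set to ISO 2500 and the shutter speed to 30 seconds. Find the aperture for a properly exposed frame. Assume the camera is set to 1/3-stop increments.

f/2.2

Scene light: 1/3 stop brighter.
ISO: 25600 → 20000 → 16000 → 12800 → 10000 → 8000 → 6400 → 5000 → 4000 → 3200 → 2500 — 3 1/3 stops lower (darker).
Shutter speed: 5 → 6 → 8 → 10 → 13 → 15 → 20 → 25 → 30 — 2 2/3 stops slower (brighter).
Net so far: 1/3 stop darker. Aperture: f/2.5 → f/2.2.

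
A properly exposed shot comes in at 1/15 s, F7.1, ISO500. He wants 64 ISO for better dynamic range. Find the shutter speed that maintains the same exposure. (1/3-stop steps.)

ISO: 500 → 400 → 320 → 250 → 200 → 160 → 125 → 100 → 80 → 64 — 3 stops lower (darker).
Need 3 stops brighter from the shutter speed: 1/15 → 1/13 → 1/10 → 1/8 → 1/6 → 1/5 → 1/4 → 0.3 → 0.4 → 0.5.

0.5 s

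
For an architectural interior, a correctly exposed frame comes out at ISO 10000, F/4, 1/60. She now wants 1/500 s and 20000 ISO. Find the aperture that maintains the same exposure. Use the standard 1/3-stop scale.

Shutter speed: 1/60 → 1/80 → 1/100 → 1/125 → 1/160 → 1/200 → 1/250 → 1/320 → 1/400 → 1/500 — 3 stops faster (darker).
ISO: 10000 → 12800 → 16000 → 20000 — 1 stop raised (brighter).
Net change so far: 2 stops darker. Offset with the aperture: f/4 → f/3.5 → f/3.2 → f/2.8 → f/2.5 → f/2.2 → f/2.

f/2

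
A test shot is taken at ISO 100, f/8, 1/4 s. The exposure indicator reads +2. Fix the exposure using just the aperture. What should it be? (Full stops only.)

Overexposed by 2 stops → need 2 stops darker.
Aperture: f/8 → f/11 → f/16.

f/16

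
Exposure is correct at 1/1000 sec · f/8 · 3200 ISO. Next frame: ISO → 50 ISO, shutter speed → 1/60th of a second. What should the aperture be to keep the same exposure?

f/4

ISO: 3200 → 1600 → 800 → 400 → 200 → 100 → 50 — 6 stops lower (darker).
Shutter speed: 1/1000 → 1/500 → 1/250 → 1/125 → 1/60 — 4 stops slower (brighter).
Net change so far: 2 stops darker. Offset with the aperture: f/8 → f/5.6 → f/4.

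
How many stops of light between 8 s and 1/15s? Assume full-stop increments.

7 stops

8 → 4 → 2 → 1 → 1/2 → 1/4 → 1/8 → 1/15 — count the steps: 7 stops.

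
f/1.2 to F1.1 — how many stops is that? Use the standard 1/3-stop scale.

f/1.2 → f/1.1 — count the steps: 1 third-stops = 1/3 stop.

1/3 stop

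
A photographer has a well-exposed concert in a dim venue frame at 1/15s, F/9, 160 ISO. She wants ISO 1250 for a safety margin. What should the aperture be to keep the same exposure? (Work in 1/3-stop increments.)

ISO: 160 → 200 → 250 → 320 → 400 → 500 → 640 → 800 → 1000 → 1250 — 3 stops raised (brighter).
Need 3 stops darker from the aperture: f/9 → f/10 → f/11 → f/13 → f/14 → f/16 → f/18 → f/20 → f/22 → f/25.

f/25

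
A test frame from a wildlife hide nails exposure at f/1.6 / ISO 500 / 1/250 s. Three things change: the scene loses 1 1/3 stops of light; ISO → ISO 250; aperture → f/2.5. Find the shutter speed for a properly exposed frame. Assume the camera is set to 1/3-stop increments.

Scene light: 1 1/3 stops darker.
ISO: 500 → 400 → 320 → 250 — 1 stop lower (darker).
Aperture: f/1.6 → f/1.8 → f/2 → f/2.2 → f/2.5 — 1 1/3 stops smaller aperture (darker).
Net so far: 3 2/3 stops darker. Shutter speed: 1/250 → 1/200 → 1/160 → 1/125 → 1/100 → 1/80 → 1/60 → 1/50 → 1/40 → 1/30 → 1/25 → 1/20.

1/20s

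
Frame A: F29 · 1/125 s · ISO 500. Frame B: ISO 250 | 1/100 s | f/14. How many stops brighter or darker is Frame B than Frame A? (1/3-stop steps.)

Aperture: f/29 → f/25 → f/22 → f/20 → f/18 → f/16 → f/14 — 2 stops opened up (brighter).
Shutter speed: 1/125 → 1/100 — 1/3 stop longer (brighter).
ISO: 500 → 400 → 320 → 250 — 1 stop dropped (darker).
Net: +2 +1/3 −1 = +1 1/3 stops.

1 1/3 stops brighter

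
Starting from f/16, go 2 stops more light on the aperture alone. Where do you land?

f/8

Aperture: f/16 → f/11 → f/8 — 2 stops wider (brighter).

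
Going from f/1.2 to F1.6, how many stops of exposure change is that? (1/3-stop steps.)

2/3 stop

f/1.2 → f/1.4 → f/1.6 — count the steps: 2 third-stops = 2/3 stop.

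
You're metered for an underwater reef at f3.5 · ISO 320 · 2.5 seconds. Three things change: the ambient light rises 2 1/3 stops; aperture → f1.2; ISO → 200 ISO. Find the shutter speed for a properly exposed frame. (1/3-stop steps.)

1/10s

Scene light: 2 1/3 stops brighter.
Aperture: f/3.5 → f/3.2 → f/2.8 → f/2.5 → f/2.2 → f/2 → f/1.8 → f/1.6 → f/1.4 → f/1.2 — 3 stops larger aperture (brighter).
ISO: 320 → 250 → 200 — 2/3 stop lower (darker).
Net so far: 4 2/3 stops brighter. Shutter speed: 2.5 → 2 → 1.6 → 1.3 → 1 → 0.8 → 0.6 → 0.5 → 0.4 → 0.3 → 1/4 → 1/5 → 1/6 → 1/8 → 1/10.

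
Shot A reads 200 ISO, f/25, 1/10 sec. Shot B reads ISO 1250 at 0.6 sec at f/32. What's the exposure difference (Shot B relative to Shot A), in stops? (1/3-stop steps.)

Aperture: f/25 → f/29 → f/32 — 2/3 stop smaller aperture (darker).
Shutter speed: 1/10 → 1/8 → 1/6 → 1/5 → 1/4 → 0.3 → 0.4 → 0.5 → 0.6 — 2 2/3 stops slower (brighter).
ISO: 200 → 250 → 320 → 400 → 500 → 640 → 800 → 1000 → 1250 — 2 2/3 stops higher (brighter).
Net: −2/3 +2 2/3 +2 2/3 = +4 2/3 stops.

4 2/3 stops brighter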